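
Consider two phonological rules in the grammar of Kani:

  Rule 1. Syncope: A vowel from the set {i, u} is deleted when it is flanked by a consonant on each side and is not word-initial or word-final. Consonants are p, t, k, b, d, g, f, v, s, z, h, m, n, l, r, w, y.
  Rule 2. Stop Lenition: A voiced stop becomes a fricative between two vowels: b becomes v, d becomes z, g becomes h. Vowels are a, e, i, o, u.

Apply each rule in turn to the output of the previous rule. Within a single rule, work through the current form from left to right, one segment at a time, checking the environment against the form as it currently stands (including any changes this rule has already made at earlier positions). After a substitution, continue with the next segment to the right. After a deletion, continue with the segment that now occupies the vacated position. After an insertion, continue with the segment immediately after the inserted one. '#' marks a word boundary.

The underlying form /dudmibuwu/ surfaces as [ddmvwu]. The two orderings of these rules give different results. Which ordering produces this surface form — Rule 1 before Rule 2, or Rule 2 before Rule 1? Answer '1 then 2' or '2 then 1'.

Order 1 then 2:
  1 Syncope: [dudmibuwu] → [ddmbwu]
  2 Stop Lenition: no change — [ddmbwu]
  result: [ddmbwu]
Order 2 then 1:
  2 Stop Lenition: [dudmibuwu] → [dudmivuwu]
  1 Syncope: [dudmivuwu] → [ddmvwu]
  result: [ddmvwu]

2 then 1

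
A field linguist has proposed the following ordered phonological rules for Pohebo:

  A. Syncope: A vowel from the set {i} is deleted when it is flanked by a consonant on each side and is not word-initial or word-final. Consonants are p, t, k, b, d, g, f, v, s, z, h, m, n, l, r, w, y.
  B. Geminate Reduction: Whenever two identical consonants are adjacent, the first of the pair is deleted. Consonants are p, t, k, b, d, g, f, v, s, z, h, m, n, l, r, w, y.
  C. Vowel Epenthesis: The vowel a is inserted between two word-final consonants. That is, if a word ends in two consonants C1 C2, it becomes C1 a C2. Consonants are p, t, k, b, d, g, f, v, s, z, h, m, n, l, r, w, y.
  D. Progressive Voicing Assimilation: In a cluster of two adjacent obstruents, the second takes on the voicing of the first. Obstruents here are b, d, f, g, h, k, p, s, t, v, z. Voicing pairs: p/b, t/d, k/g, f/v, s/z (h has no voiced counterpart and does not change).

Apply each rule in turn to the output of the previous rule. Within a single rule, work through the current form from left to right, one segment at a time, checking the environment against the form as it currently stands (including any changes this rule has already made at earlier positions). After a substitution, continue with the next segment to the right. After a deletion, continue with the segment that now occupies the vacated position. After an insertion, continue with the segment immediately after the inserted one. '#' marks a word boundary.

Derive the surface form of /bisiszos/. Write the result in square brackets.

[bzzos]

A Syncope: [bisiszos] → [bsszos]
B Geminate Reduction: [bsszos] → [bszos]
C Vowel Epenthesis: no change — [bszos]
D Progressive Voicing Assimilation: [bszos] → [bzzos]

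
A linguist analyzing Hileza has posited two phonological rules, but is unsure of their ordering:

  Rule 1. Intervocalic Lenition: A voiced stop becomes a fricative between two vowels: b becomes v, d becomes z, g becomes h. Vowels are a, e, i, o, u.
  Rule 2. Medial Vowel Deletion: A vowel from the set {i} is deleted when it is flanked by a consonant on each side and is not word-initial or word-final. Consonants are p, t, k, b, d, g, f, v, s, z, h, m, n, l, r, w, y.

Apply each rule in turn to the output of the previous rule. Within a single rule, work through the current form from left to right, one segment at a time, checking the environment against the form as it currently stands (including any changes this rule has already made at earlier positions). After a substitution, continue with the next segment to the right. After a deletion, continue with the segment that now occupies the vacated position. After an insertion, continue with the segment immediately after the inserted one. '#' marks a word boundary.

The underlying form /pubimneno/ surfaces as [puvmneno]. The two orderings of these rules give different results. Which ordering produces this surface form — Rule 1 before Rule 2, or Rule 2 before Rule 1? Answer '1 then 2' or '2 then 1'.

Order 1 then 2:
  1 Intervocalic Lenition: [pubimneno] → [puvimneno]
  2 Medial Vowel Deletion: [puvimneno] → [puvmneno]
  result: [puvmneno]
Order 2 then 1:
  2 Medial Vowel Deletion: [pubimneno] → [pubmneno]
  1 Intervocalic Lenition: no change — [pubmneno]
  result: [pubmneno]

1 then 2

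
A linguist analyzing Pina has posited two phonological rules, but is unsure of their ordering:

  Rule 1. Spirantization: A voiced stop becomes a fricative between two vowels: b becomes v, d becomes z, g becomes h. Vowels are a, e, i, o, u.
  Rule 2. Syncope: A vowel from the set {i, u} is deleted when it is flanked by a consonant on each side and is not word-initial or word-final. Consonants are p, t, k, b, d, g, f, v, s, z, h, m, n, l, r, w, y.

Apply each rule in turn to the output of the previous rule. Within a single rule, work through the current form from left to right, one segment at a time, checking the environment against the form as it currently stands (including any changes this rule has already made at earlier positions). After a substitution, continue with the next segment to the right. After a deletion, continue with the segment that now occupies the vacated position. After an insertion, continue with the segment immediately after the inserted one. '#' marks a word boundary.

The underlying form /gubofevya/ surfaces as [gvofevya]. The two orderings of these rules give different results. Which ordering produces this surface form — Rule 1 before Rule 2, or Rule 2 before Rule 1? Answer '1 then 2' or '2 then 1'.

1 then 2

Order 1 then 2:
  1 Spirantization: [gubofevya] → [guvofevya]
  2 Syncope: [guvofevya] → [gvofevya]
  result: [gvofevya]
Order 2 then 1:
  2 Syncope: [gubofevya] → [gbofevya]
  1 Spirantization: no change — [gbofevya]
  result: [gbofevya]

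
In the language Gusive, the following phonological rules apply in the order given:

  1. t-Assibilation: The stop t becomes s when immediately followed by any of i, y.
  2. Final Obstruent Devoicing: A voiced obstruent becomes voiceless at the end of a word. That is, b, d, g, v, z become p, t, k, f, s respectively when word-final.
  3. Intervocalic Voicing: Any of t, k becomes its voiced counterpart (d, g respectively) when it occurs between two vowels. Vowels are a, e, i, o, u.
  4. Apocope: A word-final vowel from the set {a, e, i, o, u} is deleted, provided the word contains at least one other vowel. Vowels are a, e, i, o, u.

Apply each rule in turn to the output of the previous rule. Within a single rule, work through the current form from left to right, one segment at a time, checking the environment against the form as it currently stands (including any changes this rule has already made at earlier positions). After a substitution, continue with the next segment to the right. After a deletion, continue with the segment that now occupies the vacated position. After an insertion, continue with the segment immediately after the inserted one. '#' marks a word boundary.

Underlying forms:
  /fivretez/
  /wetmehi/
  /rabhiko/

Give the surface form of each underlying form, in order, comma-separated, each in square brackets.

[fivredes], [wetmeh], [rabhig]

/fivretez/:
  1 t-Assibilation: no change — [fivretez]
  2 Final Obstruent Devoicing: [fivretez] → [fivretes]
  3 Intervocalic Voicing: [fivretes] → [fivredes]
  4 Apocope: no change — [fivredes]
/wetmehi/:
  1 t-Assibilation: no change — [wetmehi]
  2 Final Obstruent Devoicing: no change — [wetmehi]
  3 Intervocalic Voicing: no change — [wetmehi]
  4 Apocope: [wetmehi] → [wetmeh]
/rabhiko/:
  1 t-Assibilation: no change — [rabhiko]
  2 Final Obstruent Devoicing: no change — [rabhiko]
  3 Intervocalic Voicing: [rabhiko] → [rabhigo]
  4 Apocope: [rabhigo] → [rabhig]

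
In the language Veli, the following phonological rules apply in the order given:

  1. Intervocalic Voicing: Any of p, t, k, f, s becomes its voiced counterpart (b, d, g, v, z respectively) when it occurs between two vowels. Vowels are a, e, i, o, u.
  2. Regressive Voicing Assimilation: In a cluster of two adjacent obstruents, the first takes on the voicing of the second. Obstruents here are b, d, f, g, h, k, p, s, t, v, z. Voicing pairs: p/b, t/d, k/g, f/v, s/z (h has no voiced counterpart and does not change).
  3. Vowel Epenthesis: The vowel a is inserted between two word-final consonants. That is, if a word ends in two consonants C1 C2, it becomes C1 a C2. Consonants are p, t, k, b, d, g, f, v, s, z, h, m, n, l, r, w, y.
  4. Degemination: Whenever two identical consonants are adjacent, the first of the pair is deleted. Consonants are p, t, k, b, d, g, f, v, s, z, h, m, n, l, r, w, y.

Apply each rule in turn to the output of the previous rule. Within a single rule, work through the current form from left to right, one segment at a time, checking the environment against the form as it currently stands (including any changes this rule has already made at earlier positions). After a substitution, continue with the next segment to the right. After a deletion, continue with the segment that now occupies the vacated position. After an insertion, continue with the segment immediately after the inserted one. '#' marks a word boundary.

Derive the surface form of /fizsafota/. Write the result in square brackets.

1 Intervocalic Voicing: [fizsafota] → [fizsavoda]
2 Regressive Voicing Assimilation: [fizsavoda] → [fissavoda]
3 Vowel Epenthesis: no change — [fissavoda]
4 Degemination: [fissavoda] → [fisavoda]

[fisavoda]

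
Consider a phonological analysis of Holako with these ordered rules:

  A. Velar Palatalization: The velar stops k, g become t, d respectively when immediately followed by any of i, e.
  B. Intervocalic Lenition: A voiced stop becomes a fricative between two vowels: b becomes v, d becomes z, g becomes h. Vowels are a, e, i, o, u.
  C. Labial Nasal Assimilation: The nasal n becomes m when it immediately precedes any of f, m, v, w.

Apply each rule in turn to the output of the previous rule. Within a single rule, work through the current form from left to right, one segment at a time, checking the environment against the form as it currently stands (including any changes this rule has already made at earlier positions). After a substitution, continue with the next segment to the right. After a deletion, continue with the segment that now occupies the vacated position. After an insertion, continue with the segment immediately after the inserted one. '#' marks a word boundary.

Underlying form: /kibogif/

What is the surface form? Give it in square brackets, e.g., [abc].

[tivozif]

A Velar Palatalization: [kibogif] → [tibodif]
B Intervocalic Lenition: [tibodif] → [tivozif]
C Labial Nasal Assimilation: no change — [tivozif]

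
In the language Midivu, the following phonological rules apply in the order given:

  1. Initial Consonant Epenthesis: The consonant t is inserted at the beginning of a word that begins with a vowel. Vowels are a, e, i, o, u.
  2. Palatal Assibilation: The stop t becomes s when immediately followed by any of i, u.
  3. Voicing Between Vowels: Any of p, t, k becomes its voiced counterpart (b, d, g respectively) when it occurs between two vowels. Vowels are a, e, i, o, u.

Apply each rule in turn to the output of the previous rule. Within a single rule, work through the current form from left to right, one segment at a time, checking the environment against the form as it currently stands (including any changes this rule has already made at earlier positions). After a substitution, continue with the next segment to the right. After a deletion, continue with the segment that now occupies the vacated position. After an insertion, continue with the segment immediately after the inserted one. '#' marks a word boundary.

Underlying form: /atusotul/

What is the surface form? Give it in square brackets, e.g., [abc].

1 Initial Consonant Epenthesis: [atusotul] → [tatusotul]
2 Palatal Assibilation: [tatusotul] → [tasusosul]
3 Voicing Between Vowels: no change — [tasusosul]

[tasusosul]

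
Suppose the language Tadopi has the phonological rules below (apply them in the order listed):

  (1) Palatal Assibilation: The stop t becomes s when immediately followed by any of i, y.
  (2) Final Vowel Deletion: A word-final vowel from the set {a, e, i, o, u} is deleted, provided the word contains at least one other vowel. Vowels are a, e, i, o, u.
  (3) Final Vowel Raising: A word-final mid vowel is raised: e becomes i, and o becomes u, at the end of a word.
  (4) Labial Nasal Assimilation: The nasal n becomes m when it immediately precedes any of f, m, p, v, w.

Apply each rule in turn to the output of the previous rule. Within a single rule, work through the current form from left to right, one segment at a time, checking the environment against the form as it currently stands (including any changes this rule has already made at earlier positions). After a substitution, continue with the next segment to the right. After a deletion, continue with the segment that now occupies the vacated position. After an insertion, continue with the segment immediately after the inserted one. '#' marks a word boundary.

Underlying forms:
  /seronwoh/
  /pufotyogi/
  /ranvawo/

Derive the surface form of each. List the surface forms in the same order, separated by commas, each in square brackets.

[seromwoh], [pufosyog], [ramvaw]

/seronwoh/:
  (1) Palatal Assibilation: no change — [seronwoh]
  (2) Final Vowel Deletion: no change — [seronwoh]
  (3) Final Vowel Raising: no change — [seronwoh]
  (4) Labial Nasal Assimilation: [seronwoh] → [seromwoh]
/pufotyogi/:
  (1) Palatal Assibilation: [pufotyogi] → [pufosyogi]
  (2) Final Vowel Deletion: [pufosyogi] → [pufosyog]
  (3) Final Vowel Raising: no change — [pufosyog]
  (4) Labial Nasal Assimilation: no change — [pufosyog]
/ranvawo/:
  (1) Palatal Assibilation: no change — [ranvawo]
  (2) Final Vowel Deletion: [ranvawo] → [ranvaw]
  (3) Final Vowel Raising: no change — [ranvaw]
  (4) Labial Nasal Assimilation: [ranvaw] → [ramvaw]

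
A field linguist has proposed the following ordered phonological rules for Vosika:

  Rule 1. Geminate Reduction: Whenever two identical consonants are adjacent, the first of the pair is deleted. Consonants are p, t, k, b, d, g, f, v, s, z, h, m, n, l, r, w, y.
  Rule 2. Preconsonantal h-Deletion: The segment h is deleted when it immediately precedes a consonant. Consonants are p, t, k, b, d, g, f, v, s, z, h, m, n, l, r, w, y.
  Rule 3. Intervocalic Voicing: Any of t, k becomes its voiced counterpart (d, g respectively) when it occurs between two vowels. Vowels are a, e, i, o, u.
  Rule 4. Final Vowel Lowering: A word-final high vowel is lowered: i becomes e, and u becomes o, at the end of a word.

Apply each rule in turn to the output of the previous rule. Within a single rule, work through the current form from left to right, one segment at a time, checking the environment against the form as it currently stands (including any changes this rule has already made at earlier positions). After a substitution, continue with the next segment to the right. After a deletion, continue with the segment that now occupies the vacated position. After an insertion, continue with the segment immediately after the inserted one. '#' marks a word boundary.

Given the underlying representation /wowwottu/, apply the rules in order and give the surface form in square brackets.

Rule 1 Geminate Reduction: [wowwottu] → [wowotu]
Rule 2 Preconsonantal h-Deletion: no change — [wowotu]
Rule 3 Intervocalic Voicing: [wowotu] → [wowodu]
Rule 4 Final Vowel Lowering: [wowodu] → [wowodo]

[wowodo]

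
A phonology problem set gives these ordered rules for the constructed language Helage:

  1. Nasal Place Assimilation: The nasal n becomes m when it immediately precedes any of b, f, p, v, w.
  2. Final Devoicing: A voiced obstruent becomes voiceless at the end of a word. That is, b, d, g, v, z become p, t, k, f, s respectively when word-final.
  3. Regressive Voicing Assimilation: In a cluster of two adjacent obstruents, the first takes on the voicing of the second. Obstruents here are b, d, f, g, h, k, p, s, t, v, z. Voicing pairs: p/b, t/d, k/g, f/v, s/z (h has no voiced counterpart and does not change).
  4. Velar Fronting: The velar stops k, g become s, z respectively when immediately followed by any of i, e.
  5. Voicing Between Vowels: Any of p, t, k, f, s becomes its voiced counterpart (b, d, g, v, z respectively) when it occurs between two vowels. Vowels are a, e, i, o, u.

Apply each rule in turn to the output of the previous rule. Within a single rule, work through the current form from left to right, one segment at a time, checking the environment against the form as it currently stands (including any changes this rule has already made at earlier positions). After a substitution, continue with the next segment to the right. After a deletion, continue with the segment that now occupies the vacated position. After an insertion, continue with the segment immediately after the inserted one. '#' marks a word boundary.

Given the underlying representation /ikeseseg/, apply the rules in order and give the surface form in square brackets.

1 Nasal Place Assimilation: no change — [ikeseseg]
2 Final Devoicing: [ikeseseg] → [ikesesek]
3 Regressive Voicing Assimilation: no change — [ikesesek]
4 Velar Fronting: [ikesesek] → [isesesek]
5 Voicing Between Vowels: [isesesek] → [izezezek]

[izezezek]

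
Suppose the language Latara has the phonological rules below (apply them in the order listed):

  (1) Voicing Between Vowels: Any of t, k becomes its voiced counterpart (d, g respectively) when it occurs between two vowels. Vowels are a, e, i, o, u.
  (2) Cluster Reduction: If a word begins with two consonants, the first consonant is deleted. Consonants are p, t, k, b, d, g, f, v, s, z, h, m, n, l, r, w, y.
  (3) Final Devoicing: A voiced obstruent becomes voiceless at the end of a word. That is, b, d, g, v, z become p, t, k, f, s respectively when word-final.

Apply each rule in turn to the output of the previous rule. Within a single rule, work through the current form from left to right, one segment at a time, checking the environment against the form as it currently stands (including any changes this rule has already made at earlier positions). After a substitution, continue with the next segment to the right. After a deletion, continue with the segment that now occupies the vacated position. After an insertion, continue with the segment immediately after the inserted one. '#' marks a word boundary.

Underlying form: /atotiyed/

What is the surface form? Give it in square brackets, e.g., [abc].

(1) Voicing Between Vowels: [atotiyed] → [adodiyed]
(2) Cluster Reduction: no change — [adodiyed]
(3) Final Devoicing: [adodiyed] → [adodiyet]

[adodiyet]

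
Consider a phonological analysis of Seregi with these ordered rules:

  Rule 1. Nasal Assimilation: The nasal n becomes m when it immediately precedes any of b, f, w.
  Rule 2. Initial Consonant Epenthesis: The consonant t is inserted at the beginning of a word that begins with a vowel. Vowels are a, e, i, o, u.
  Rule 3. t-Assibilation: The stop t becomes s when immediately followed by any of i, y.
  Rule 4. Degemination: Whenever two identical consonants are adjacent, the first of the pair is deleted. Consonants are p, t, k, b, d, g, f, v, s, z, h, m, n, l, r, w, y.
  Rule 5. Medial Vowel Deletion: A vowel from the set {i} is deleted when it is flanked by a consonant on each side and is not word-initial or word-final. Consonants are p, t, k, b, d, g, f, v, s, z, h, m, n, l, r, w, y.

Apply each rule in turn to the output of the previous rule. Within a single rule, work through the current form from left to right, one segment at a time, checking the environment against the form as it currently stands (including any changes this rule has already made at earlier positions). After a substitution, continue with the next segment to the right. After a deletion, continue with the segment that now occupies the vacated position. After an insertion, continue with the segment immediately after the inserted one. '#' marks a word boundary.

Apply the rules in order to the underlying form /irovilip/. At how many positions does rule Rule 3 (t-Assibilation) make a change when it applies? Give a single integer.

Rule 1 Nasal Assimilation: no change — [irovilip]
Rule 2 Initial Consonant Epenthesis: [irovilip] → [tirovilip]
Rule 3 t-Assibilation: [tirovilip] → [sirovilip]
Rule 4 Degemination: no change — [sirovilip]
Rule 5 Medial Vowel Deletion: [sirovilip] → [srovlp]
Rule Rule 3 changed 1 position(s).

1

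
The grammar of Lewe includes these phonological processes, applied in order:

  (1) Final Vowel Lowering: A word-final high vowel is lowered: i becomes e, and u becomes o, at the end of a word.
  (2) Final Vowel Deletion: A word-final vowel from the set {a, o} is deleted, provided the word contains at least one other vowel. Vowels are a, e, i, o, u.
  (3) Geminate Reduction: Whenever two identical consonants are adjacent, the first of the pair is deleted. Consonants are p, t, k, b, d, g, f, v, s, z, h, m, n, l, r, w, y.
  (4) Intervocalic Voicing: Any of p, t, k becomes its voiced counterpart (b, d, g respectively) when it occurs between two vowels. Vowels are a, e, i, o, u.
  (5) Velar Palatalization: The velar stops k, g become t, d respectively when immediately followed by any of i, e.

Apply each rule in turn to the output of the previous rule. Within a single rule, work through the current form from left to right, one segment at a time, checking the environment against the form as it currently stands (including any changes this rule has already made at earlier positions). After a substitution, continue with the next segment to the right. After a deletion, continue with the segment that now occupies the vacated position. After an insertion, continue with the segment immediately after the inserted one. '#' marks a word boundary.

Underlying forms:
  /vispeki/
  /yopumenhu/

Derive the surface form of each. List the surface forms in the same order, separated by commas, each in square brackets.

/vispeki/:
  (1) Final Vowel Lowering: [vispeki] → [vispeke]
  (2) Final Vowel Deletion: no change — [vispeke]
  (3) Geminate Reduction: no change — [vispeke]
  (4) Intervocalic Voicing: [vispeke] → [vispege]
  (5) Velar Palatalization: [vispege] → [vispede]
/yopumenhu/:
  (1) Final Vowel Lowering: [yopumenhu] → [yopumenho]
  (2) Final Vowel Deletion: [yopumenho] → [yopumenh]
  (3) Geminate Reduction: no change — [yopumenh]
  (4) Intervocalic Voicing: [yopumenh] → [yobumenh]
  (5) Velar Palatalization: no change — [yobumenh]

[vispede], [yobumenh]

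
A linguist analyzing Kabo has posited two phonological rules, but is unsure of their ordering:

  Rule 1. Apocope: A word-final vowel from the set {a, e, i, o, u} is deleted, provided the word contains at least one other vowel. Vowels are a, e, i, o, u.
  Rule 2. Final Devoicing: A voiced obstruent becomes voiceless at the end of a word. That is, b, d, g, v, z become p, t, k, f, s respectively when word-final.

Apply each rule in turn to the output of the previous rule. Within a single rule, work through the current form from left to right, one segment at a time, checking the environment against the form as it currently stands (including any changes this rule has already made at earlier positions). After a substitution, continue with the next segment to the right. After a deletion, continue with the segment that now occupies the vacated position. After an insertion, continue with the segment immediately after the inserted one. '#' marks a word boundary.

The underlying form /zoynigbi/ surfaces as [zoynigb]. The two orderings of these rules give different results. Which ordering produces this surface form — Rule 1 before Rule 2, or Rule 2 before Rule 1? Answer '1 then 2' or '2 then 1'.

Order 1 then 2:
  1 Apocope: [zoynigbi] → [zoynigb]
  2 Final Devoicing: [zoynigb] → [zoynigp]
  result: [zoynigp]
Order 2 then 1:
  2 Final Devoicing: no change — [zoynigbi]
  1 Apocope: [zoynigbi] → [zoynigb]
  result: [zoynigb]

2 then 1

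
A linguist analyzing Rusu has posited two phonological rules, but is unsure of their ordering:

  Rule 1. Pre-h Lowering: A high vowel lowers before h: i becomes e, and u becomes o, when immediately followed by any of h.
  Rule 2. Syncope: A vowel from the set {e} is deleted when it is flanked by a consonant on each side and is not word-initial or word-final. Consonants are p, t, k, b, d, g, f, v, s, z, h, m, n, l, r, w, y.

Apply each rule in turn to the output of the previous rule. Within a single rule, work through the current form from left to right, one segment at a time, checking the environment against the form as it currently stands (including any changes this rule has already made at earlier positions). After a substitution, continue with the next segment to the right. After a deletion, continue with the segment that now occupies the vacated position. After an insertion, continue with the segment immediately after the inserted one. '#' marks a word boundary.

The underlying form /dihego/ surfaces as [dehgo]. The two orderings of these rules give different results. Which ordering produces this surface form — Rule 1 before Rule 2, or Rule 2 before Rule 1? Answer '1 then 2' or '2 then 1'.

Order 1 then 2:
  1 Pre-h Lowering: [dihego] → [dehego]
  2 Syncope: [dehego] → [dhgo]
  result: [dhgo]
Order 2 then 1:
  2 Syncope: [dihego] → [dihgo]
  1 Pre-h Lowering: [dihgo] → [dehgo]
  result: [dehgo]

2 then 1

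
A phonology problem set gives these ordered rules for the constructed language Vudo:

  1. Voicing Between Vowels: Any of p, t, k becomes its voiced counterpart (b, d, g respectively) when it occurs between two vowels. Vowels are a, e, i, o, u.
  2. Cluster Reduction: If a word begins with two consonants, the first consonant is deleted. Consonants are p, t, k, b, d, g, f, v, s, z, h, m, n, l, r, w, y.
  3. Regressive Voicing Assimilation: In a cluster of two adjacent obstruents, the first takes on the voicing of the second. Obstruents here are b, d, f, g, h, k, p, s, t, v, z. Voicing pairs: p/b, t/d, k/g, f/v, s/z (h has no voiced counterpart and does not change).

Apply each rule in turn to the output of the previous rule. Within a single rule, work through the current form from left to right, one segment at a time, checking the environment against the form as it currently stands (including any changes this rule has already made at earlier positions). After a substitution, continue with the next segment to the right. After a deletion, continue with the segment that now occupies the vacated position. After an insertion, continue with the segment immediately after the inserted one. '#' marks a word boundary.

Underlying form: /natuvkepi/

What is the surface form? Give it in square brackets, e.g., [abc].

[nadufkebi]

1 Voicing Between Vowels: [natuvkepi] → [naduvkebi]
2 Cluster Reduction: no change — [naduvkebi]
3 Regressive Voicing Assimilation: [naduvkebi] → [nadufkebi]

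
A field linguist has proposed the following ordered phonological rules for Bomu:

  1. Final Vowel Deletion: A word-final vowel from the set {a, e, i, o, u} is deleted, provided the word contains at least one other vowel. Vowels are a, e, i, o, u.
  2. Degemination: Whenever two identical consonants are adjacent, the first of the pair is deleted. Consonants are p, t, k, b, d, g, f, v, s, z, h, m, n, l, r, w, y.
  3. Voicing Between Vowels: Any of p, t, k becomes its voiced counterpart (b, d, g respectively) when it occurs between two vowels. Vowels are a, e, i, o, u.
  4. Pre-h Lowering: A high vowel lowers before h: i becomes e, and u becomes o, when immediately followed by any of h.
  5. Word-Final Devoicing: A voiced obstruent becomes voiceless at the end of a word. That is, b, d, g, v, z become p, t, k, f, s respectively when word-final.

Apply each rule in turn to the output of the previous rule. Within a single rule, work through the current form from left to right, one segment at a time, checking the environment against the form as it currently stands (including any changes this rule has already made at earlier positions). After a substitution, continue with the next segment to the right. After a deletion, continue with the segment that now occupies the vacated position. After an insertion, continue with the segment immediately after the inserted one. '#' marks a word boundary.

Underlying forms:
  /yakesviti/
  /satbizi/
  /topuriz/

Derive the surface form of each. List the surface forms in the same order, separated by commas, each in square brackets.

[yagesvit], [satbis], [toburis]

/yakesviti/:
  1 Final Vowel Deletion: [yakesviti] → [yakesvit]
  2 Degemination: no change — [yakesvit]
  3 Voicing Between Vowels: [yakesvit] → [yagesvit]
  4 Pre-h Lowering: no change — [yagesvit]
  5 Word-Final Devoicing: no change — [yagesvit]
/satbizi/:
  1 Final Vowel Deletion: [satbizi] → [satbiz]
  2 Degemination: no change — [satbiz]
  3 Voicing Between Vowels: no change — [satbiz]
  4 Pre-h Lowering: no change — [satbiz]
  5 Word-Final Devoicing: [satbiz] → [satbis]
/topuriz/:
  1 Final Vowel Deletion: no change — [topuriz]
  2 Degemination: no change — [topuriz]
  3 Voicing Between Vowels: [topuriz] → [toburiz]
  4 Pre-h Lowering: no change — [toburiz]
  5 Word-Final Devoicing: [toburiz] → [toburis]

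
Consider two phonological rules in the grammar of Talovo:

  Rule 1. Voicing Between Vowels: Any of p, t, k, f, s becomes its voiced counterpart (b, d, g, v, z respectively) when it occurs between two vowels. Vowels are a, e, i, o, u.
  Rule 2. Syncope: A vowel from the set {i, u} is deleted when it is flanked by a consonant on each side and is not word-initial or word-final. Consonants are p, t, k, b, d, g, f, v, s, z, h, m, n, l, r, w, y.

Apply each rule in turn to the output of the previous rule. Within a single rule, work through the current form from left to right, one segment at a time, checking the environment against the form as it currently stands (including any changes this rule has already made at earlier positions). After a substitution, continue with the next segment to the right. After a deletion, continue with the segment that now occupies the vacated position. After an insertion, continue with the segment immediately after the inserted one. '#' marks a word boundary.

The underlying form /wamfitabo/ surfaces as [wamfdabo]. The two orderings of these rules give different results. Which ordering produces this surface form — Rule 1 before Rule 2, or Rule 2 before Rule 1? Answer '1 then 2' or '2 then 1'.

1 then 2

Order 1 then 2:
  1 Voicing Between Vowels: [wamfitabo] → [wamfidabo]
  2 Syncope: [wamfidabo] → [wamfdabo]
  result: [wamfdabo]
Order 2 then 1:
  2 Syncope: [wamfitabo] → [wamftabo]
  1 Voicing Between Vowels: no change — [wamftabo]
  result: [wamftabo]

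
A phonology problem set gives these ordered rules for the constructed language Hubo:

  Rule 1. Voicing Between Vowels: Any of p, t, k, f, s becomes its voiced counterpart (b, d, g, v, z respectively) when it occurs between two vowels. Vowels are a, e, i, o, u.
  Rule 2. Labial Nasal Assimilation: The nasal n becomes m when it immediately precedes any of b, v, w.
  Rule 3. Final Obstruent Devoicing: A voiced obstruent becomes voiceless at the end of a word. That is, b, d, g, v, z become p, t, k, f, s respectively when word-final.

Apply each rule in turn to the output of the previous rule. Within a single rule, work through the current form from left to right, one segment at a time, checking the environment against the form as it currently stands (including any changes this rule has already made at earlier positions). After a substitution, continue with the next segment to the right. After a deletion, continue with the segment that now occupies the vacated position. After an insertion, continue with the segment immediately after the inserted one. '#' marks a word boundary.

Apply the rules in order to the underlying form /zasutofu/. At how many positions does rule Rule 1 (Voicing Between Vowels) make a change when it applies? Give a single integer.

Rule 1 Voicing Between Vowels: [zasutofu] → [zazudovu]
Rule 2 Labial Nasal Assimilation: no change — [zazudovu]
Rule 3 Final Obstruent Devoicing: no change — [zazudovu]
Rule Rule 1 changed 3 position(s).

3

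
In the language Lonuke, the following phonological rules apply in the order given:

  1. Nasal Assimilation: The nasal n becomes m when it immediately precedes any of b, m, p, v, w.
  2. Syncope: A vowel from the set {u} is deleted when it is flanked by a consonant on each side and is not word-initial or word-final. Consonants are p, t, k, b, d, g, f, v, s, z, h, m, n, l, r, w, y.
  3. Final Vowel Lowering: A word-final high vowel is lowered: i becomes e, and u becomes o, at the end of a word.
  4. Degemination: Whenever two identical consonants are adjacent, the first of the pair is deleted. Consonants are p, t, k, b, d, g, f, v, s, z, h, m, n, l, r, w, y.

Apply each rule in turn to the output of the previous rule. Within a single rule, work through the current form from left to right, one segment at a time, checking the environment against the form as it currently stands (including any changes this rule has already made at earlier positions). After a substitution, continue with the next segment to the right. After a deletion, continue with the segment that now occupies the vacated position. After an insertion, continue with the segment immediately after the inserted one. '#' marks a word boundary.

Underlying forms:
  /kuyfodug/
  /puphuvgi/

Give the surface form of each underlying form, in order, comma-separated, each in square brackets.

[kyfodg], [phvge]

/kuyfodug/:
  1 Nasal Assimilation: no change — [kuyfodug]
  2 Syncope: [kuyfodug] → [kyfodg]
  3 Final Vowel Lowering: no change — [kyfodg]
  4 Degemination: no change — [kyfodg]
/puphuvgi/:
  1 Nasal Assimilation: no change — [puphuvgi]
  2 Syncope: [puphuvgi] → [pphvgi]
  3 Final Vowel Lowering: [pphvgi] → [pphvge]
  4 Degemination: [pphvge] → [phvge]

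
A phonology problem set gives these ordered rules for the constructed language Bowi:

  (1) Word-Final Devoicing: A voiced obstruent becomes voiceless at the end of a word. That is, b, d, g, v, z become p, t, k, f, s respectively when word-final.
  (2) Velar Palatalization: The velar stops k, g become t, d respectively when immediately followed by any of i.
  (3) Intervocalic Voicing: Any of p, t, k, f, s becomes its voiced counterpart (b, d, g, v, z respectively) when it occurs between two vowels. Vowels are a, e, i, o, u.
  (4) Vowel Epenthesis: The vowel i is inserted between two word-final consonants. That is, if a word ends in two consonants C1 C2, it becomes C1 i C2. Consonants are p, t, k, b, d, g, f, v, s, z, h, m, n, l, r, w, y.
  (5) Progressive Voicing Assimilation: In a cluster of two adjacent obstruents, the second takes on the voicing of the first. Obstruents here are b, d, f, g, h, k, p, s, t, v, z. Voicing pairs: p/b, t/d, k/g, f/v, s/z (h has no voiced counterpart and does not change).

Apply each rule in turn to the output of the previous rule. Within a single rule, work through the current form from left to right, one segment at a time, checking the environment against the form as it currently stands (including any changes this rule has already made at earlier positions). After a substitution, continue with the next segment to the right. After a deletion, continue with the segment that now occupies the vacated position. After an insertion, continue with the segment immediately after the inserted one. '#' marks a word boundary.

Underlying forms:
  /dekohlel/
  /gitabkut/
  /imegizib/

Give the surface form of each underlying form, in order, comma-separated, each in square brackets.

/dekohlel/:
  (1) Word-Final Devoicing: no change — [dekohlel]
  (2) Velar Palatalization: no change — [dekohlel]
  (3) Intervocalic Voicing: [dekohlel] → [degohlel]
  (4) Vowel Epenthesis: no change — [degohlel]
  (5) Progressive Voicing Assimilation: no change — [degohlel]
/gitabkut/:
  (1) Word-Final Devoicing: no change — [gitabkut]
  (2) Velar Palatalization: [gitabkut] → [ditabkut]
  (3) Intervocalic Voicing: [ditabkut] → [didabkut]
  (4) Vowel Epenthesis: no change — [didabkut]
  (5) Progressive Voicing Assimilation: [didabkut] → [didabgut]
/imegizib/:
  (1) Word-Final Devoicing: [imegizib] → [imegizip]
  (2) Velar Palatalization: [imegizip] → [imedizip]
  (3) Intervocalic Voicing: no change — [imedizip]
  (4) Vowel Epenthesis: no change — [imedizip]
  (5) Progressive Voicing Assimilation: no change — [imedizip]

[degohlel], [didabgut], [imedizip]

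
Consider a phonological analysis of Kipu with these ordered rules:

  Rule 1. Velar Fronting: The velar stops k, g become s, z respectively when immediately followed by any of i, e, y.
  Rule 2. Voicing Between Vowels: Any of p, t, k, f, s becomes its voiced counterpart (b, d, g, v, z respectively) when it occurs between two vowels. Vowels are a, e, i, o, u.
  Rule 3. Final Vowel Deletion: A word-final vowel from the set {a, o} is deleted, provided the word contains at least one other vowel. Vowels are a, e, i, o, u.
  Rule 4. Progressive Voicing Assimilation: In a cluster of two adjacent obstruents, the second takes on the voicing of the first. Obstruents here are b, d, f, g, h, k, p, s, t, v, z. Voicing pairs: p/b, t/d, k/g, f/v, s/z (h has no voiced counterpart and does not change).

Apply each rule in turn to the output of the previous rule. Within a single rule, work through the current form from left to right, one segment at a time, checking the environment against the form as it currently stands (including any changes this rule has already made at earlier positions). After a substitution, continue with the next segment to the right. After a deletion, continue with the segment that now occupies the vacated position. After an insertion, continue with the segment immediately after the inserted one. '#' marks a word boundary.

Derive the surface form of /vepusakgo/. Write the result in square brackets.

Rule 1 Velar Fronting: no change — [vepusakgo]
Rule 2 Voicing Between Vowels: [vepusakgo] → [vebuzakgo]
Rule 3 Final Vowel Deletion: [vebuzakgo] → [vebuzakg]
Rule 4 Progressive Voicing Assimilation: [vebuzakg] → [vebuzakk]

[vebuzakk]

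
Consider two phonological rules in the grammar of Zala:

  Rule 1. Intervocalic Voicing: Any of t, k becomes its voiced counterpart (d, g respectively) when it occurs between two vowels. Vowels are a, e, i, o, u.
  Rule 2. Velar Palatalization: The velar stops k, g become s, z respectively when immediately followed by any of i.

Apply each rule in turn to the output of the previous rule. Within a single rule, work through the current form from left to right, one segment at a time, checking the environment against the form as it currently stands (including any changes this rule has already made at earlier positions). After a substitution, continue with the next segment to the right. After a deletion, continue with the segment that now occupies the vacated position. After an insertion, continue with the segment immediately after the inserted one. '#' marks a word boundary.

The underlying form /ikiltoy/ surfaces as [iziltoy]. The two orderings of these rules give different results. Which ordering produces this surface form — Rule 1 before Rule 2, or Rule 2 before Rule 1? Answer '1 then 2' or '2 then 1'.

1 then 2

Order 1 then 2:
  1 Intervocalic Voicing: [ikiltoy] → [igiltoy]
  2 Velar Palatalization: [igiltoy] → [iziltoy]
  result: [iziltoy]
Order 2 then 1:
  2 Velar Palatalization: [ikiltoy] → [isiltoy]
  1 Intervocalic Voicing: no change — [isiltoy]
  result: [isiltoy]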